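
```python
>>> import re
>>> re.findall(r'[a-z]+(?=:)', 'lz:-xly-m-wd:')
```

The `(?=…)`/`(?<=…)` assertion just peeks at neighbouring text; it doesn't advance the match position.
With no groups in the pattern, `findall` gives back each whole match — 2 here.

['lz', 'wd']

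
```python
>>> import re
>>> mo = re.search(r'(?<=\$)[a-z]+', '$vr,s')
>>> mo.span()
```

(1, 3)

The lookaround is zero-width — it requires the adjacent text to match without consuming it, so the asserted text isn't part of the match.
`re.search` scans for the first position where the pattern succeeds.
The match spans [1:3] → 'vr'.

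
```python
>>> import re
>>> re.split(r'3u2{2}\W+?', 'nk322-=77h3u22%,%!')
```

Lazy quantifiers expand one character at a time until the remainder of the pattern can match.
The string is cut at each match, leaving 2 pieces.

['nk322-=77h', ',%!']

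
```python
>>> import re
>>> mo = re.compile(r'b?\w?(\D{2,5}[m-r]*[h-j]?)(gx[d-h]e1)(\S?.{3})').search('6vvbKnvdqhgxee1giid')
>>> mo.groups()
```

('bKnvdqh', 'gxee1', 'giid')

The match spans [2:19] → 'vbKnvdqhgxee1giid'.
Captured: group 1 = 'bKnvdqh', group 2 = 'gxee1', group 3 = 'giid'.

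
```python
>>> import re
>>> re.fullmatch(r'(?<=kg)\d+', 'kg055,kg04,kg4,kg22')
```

None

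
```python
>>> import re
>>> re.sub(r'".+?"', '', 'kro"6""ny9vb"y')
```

'kroy'

Matches: at [3:6] → '"6"'; at [6:13] → '"ny9vb"'.
`sub` substitutes '' at each match site.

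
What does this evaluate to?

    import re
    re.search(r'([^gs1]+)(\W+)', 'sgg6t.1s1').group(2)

The match spans [3:6] → '6t.'.
Captured: group 1 = '6t', group 2 = '.'.

'.'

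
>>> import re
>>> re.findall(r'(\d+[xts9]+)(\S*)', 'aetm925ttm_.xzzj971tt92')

[('925tt', 'm_.xzzj971tt92')]

Pattern: one or more of a digit, then one or more of one of [xts9] (captured); then zero or more of a non-whitespace character (captured).
With 2 capturing groups, `findall` returns a 2-tuple per match.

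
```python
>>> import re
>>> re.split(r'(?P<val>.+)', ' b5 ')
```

This matches one or more of any character (captured as 'val').
Matches to split on: at [0:4] → ' b5 '.
With a capturing group present, the delimiter's captured portion is kept in the result list.

['', ' b5 ', '']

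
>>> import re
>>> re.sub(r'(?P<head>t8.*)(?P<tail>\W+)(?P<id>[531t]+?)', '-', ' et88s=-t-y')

' e--y'

Every occurrence is swapped for '-'.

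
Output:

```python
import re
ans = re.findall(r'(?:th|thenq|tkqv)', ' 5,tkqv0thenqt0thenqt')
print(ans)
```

['tkqv', 'th', 'th']

`|` is ordered: at each position the engine commits to the first alternative that works.
No capturing groups, so `findall` returns the 3 full match strings.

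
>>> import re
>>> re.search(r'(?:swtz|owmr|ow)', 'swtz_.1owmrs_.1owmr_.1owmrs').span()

(0, 4)

The match spans [0:4] → 'swtz'.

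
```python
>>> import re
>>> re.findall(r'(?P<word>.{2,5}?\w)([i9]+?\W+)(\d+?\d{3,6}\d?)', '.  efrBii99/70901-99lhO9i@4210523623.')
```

[('  efrB', 'ii99/', '70901'), ('-99lhO', '9i@', '42105236')]

The pattern matches 2 to 5 of any character (lazy), then a word character (captured as 'word'); then one or more of one of [i9] (lazy), then one or more of a non-word character (captured); then one or more of a digit (lazy), then 3 to 6 of a digit, then optionally a digit (captured).
Walking the string: at [1:17] match '  efrBii99/70901', groups = ('  efrB', 'ii99/', '70901'); at [17:34] match '-99lhO9i@42105236', groups = ('-99lhO', '9i@', '42105236').
With 3 capturing groups, `findall` returns a 3-tuple per match.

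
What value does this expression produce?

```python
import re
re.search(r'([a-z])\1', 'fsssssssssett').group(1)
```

's'

The backreference `\1` re-matches whatever the first group consumed, character for character.
`search` walks the string left to right and returns the first match it finds.
The match spans [1:3] → 'ss'.
Captured: group 1 = 's'.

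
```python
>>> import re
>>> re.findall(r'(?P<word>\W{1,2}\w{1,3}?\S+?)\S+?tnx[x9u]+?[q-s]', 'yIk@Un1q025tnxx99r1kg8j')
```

With the lazy modifier that quantifier settles for the fewest repetitions that let the rest of the pattern succeed (the atoms after it are unaffected and can still be greedy).
One capturing group, so `findall` returns just the captured substring from the one match — 1 in all.

['@Un']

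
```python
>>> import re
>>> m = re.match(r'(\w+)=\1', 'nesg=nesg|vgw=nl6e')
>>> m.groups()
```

('nesg',)

The match spans [0:9] → 'nesg=nesg'.
Captured: group 1 = 'nesg'.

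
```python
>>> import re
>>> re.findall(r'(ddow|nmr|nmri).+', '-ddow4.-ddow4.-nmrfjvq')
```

Scanning left to right: at [1:22] match 'ddow4.-ddow4.-nmrfjvq', group 1 = 'ddow'.
One capturing group, so `findall` returns just the captured substring from the one match — 1 in all.

['ddow']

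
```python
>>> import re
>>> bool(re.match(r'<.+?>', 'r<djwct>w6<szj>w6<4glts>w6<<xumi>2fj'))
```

With `match`, the pattern is implicitly anchored at the beginning.
Here the pattern fails at index 0, so the call returns None, and `bool(None)` is False.

False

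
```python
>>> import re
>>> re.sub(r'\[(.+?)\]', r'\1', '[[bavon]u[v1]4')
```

Matches: at [0:8] → '[[bavon]'; at [9:13] → '[v1]'.
`\1` in the replacement pulls in group 1's text for each match.

'[bavonuv14'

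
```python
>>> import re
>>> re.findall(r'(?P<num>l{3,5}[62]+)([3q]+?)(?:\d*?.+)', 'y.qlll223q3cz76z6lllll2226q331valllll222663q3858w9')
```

The pattern matches 3 to 5 of the literal 'l', then one or more of one of [62] (captured as 'num'); then one or more of one of [3q] (lazy) (captured); then zero or more of a digit (lazy), then one or more of any character (non-capturing group).
Scanning left to right: at [3:50] match 'lll223q3cz76z6lllll2226q331valllll222663q3858w9', groups = ('lll22', '3').
2 groups means the one result is a tuple of 2 captured strings — 1 here.

[('lll22', '3')]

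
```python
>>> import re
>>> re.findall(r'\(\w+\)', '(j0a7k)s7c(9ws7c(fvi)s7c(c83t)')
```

Walking the string: at [0:7] → '(j0a7k)'; at [16:21] → '(fvi)'; at [24:30] → '(c83t)'.
`findall` yields the raw match text (3 of them) because the pattern has no groups.

['(j0a7k)', '(fvi)', '(c83t)']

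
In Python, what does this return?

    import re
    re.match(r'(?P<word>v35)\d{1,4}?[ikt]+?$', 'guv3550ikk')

None

`re.match` won't scan ahead — the pattern has to work from the very first character.
Here position 0 doesn't satisfy it, so the call returns None.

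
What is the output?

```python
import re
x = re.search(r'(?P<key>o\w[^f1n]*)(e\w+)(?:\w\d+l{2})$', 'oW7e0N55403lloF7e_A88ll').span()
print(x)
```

(0, 23)

This matches the literal 'o', then a word character, then zero or more of any character except [f1n] (captured as 'key'); then a literal 'e', then one or more of a word character (captured); then a word character, then one or more of a digit, then exactly 2 of the literal 'l' (non-capturing group); then anchored at the end.
Unlike `match`, `search` isn't anchored — it looks for the pattern anywhere in the string.
The match spans [0:23] → 'oW7e0N55403lloF7e_A88ll'.
Captured: group 1 = 'oW7e0N55403lloF7', group 2 = 'e_A'.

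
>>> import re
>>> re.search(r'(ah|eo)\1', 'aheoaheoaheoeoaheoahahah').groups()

('eo',)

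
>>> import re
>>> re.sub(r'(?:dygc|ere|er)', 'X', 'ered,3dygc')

'Xd,3X'

Branches in `(...|...)` are attempted left-to-right; the first branch that allows the whole pattern to succeed is taken.
Matches: at [0:3] → 'ere'; at [6:10] → 'dygc'.
Each match is replaced by 'X'.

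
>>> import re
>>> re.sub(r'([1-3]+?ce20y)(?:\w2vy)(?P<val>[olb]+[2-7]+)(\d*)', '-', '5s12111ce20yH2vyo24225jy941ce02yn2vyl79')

'5s-jy941ce02yn2vyl79'

Pattern: one or more of a character in [1-3] (lazy), then the literal 'ce', then the literal '20y' (captured); then a word character, then the literal '2vy' (non-capturing group); then one or more of one of [olb], then one or more of a character in [2-7] (captured as 'val'); then zero or more of a digit (captured).
Matches: at [2:22] → '12111ce20yH2vyo24225'.
`sub` substitutes '-' at each match site.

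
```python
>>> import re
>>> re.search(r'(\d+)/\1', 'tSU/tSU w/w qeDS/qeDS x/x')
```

After group 1 captures some text, `\1` only succeeds where that same text appears again.
Here nothing in the string fits, so the call returns None.

None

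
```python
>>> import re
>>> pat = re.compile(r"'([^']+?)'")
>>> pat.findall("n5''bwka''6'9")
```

`findall` collects group 1 from each match (2 total).

['bwka', '6']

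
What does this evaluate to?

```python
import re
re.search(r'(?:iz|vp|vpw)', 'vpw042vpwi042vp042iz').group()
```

Alternation tries branches left to right and keeps the first one that lets the overall match succeed at that position.
The match spans [0:2] → 'vp'.

'vp'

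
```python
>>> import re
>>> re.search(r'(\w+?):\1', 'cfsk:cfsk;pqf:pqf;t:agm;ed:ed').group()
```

`\1` has to match the exact text group 1 already captured.
`re.search` tries every starting position until one works.
The match spans [0:9] → 'cfsk:cfsk'.
Captured: group 1 = 'cfsk'.

'cfsk:cfsk'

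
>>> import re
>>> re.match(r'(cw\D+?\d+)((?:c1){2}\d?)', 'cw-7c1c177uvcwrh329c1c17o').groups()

The match spans [0:9] → 'cw-7c1c17'.
Captured: group 1 = 'cw-7', group 2 = 'c1c17'.

('cw-7', 'c1c17')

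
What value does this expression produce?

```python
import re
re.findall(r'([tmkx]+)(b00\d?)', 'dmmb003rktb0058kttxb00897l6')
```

`findall` packs the 2 group values into a tuple for every match.

[('mm', 'b003'), ('kt', 'b005'), ('kttx', 'b008')]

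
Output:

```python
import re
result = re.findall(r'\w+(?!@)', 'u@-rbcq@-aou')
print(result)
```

`(?!…)`/`(?<!…)` only lets a position through if the neighbouring text does NOT match; no characters are consumed.
Since nothing is captured, `findall` lists the 2 matched substrings directly.

['rbc', 'aou']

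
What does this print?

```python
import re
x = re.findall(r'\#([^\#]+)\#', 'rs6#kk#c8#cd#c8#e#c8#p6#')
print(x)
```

['kk', 'cd', 'e', 'p6']

Scanning left to right: at [3:7] match '#kk#', group 1 = 'kk'; at [9:13] match '#cd#', group 1 = 'cd'; at [15:18] match '#e#', group 1 = 'e'; at [20:24] match '#p6#', group 1 = 'p6'.
`findall` collects group 1 from each match (4 total).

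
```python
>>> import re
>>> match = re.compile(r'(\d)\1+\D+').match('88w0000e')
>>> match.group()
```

'88w'

`\1` has to match the exact text group 1 already captured.
`re.match` only tries the pattern at the start of the string.
The match spans [0:3] → '88w'.
Captured: group 1 = '8'.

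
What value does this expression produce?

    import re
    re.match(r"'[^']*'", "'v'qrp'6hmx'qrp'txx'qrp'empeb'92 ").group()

`re.match` only tries the pattern at the start of the string.
The match spans [0:3] → "'v'".

"'v'"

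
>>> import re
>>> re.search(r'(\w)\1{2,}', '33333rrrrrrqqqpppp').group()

'33333'

After group 1 captures some text, `\1` only succeeds where that same text appears again.
`search` walks the string left to right and returns the first match it finds.
The match spans [0:5] → '33333'.
Captured: group 1 = '3'.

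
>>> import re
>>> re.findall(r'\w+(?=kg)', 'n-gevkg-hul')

Lookahead/lookbehind check context without consuming it, so the matched span excludes the asserted characters.
No capturing groups, so `findall` returns the 1 full match string.

['gev']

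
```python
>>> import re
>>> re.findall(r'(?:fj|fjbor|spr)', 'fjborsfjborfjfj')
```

`|` is ordered: at each position the engine commits to the first alternative that works.
`findall` yields the raw match text (4 of them) because the pattern has no groups.

['fj', 'fj', 'fj', 'fj']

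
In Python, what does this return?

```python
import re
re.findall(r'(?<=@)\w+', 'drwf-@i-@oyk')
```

['i', 'oyk']

The lookaround is zero-width — it requires the adjacent text to match without consuming it, so the asserted text isn't part of the match.
With no groups in the pattern, `findall` gives back each whole match — 2 here.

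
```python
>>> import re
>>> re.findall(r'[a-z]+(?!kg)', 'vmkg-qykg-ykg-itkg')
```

The negative lookaround is zero-width — it rules out positions where the adjacent text would match, without consuming anything.
Walking the string: at [0:4] → 'vmkg'; at [5:9] → 'qykg'; at [10:13] → 'ykg'; at [14:18] → 'itkg'.
Since nothing is captured, `findall` lists the 4 matched substrings directly.

['vmkg', 'qykg', 'ykg', 'itkg']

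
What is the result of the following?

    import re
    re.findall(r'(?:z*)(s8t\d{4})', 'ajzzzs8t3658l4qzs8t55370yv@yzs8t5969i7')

This matches zero or more of a literal 'z' (non-capturing group); then the literal 's8t', then exactly 4 of a digit (captured).
Walking the string: at [2:12] match 'zzzs8t3658', group 1 = 's8t3658'; at [15:23] match 'zs8t5537', group 1 = 's8t5537'; at [28:36] match 'zs8t5969', group 1 = 's8t5969'.
With a single group, `findall` returns only what that group captured — 3 items.

['s8t3658', 's8t5537', 's8t5969']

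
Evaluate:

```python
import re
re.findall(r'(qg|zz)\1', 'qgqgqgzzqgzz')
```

`\1` has to match the exact text group 1 already captured.
With a single group, `findall` returns only what that group captured — 1 item.

['qg']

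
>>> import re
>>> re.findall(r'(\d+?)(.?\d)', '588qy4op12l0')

[('5', '88'), ('1', '2')]

Pattern: one or more of a digit (lazy) (captured); then optionally any character, then a digit (captured).
With the lazy modifier that quantifier settles for the fewest repetitions that let the rest of the pattern succeed (the atoms after it are unaffected and can still be greedy).
Scanning left to right: at [0:3] match '588', groups = ('5', '88'); at [8:10] match '12', groups = ('1', '2').
With 2 capturing groups, `findall` returns a 2-tuple per match.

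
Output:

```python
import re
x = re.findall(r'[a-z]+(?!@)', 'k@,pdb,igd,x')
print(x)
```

A negative assertion filters positions out without eating any characters.
`findall` yields the raw match text (3 of them) because the pattern has no groups.

['pdb', 'igd', 'x']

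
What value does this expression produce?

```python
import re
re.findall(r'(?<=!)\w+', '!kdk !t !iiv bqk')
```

The lookaround is zero-width — it requires the adjacent text to match without consuming it, so the asserted text isn't part of the match.
Scanning left to right: at [1:4] → 'kdk'; at [6:7] → 't'; at [9:12] → 'iiv'.
No capturing groups, so `findall` returns the 3 full match strings.

['kdk', 't', 'iiv']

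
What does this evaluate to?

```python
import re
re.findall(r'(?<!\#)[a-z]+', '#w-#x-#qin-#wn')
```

The negative lookaround is zero-width — it rules out positions where the adjacent text would match, without consuming anything.
No capturing groups, so `findall` returns the 2 full match strings.

['in', 'n']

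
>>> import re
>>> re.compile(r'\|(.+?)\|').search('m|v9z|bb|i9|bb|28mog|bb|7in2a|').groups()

Unlike `match`, `search` isn't anchored — it looks for the pattern anywhere in the string.
The match spans [1:6] → '|v9z|'.
Captured: group 1 = 'v9z'.

('v9z',)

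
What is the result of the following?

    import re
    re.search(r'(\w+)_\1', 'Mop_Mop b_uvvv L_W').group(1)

The backreference `\1` re-matches whatever the first group consumed, character for character.
`search` walks the string left to right and returns the first match it finds.
The match spans [0:7] → 'Mop_Mop'.
Captured: group 1 = 'Mop'.

'Mop'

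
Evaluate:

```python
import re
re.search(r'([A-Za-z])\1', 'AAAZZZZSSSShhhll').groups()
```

The match spans [0:2] → 'AA'.
Captured: group 1 = 'A'.

('A',)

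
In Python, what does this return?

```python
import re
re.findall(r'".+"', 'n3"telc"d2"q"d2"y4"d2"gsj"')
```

Scanning left to right: at [2:26] → '"telc"d2"q"d2"y4"d2"gsj"'.
Since nothing is captured, `findall` lists the 1 matched substring directly.

['"telc"d2"q"d2"y4"d2"gsj"']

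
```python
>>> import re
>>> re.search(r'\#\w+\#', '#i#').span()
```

Unlike `match`, `search` isn't anchored — it looks for the pattern anywhere in the string.
The match spans [0:3] → '#i#'.

(0, 3)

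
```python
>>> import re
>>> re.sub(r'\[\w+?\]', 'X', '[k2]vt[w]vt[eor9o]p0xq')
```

Matches: at [0:4] → '[k2]'; at [6:9] → '[w]'; at [11:18] → '[eor9o]'.
Every occurrence is swapped for 'X'.

'XvtXvtXp0xq'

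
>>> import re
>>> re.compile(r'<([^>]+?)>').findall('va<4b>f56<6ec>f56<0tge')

Walking the string: at [2:6] match '<4b>', group 1 = '4b'; at [9:14] match '<6ec>', group 1 = '6ec'.
`findall` collects group 1 from each match (2 total).

['4b', '6ec']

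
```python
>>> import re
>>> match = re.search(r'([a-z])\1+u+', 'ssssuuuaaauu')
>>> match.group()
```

'ssssuuu'

A backreference is literal: `\1` must see the identical characters the first group matched.
`re.search` tries every starting position until one works.
The match spans [0:7] → 'ssssuuu'.
Captured: group 1 = 's'.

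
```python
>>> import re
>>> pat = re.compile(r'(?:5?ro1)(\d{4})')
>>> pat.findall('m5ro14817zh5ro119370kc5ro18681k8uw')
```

['4817', '1937', '8681']

Pattern: optionally the literal '5', then the literal 'ro1' (non-capturing group); then exactly 4 of a digit (captured).
Walking the string: at [1:9] match '5ro14817', group 1 = '4817'; at [11:19] match '5ro11937', group 1 = '1937'; at [22:30] match '5ro18681', group 1 = '8681'.
`findall` collects group 1 from each match (3 total).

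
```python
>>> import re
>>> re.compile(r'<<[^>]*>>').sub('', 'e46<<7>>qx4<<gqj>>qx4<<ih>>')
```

'e46qx4qx4'

Matches: at [3:8] → '<<7>>'; at [11:18] → '<<gqj>>'; at [21:27] → '<<ih>>'.
Each match is replaced by ''.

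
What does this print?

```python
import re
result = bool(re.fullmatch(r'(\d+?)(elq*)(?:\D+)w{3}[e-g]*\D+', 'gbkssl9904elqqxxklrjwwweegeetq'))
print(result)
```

False

The pattern matches one or more of a digit (lazy) (captured); then the literal 'el', then zero or more of a literal 'q' (captured); then one or more of a non-digit (non-capturing group); then exactly 3 of a literal 'w', then zero or more of a character in [e-g], then one or more of a non-digit.
For `fullmatch`, every character of the input must be accounted for by the pattern.
Here there's no way to consume every character, so the call returns None, and `bool(None)` is False.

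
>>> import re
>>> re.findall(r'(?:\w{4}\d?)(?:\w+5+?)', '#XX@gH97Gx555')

Pattern: exactly 4 of a word character, then optionally a digit (non-capturing group); then one or more of a word character, then one or more of a literal '5' (lazy) (non-capturing group).
Matches: at [4:13] → 'gH97Gx555'.
No capturing groups, so `findall` returns the 1 full match string.

['gH97Gx555']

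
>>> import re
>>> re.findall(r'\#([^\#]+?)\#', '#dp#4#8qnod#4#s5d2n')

Because there's exactly one group, `findall` drops the full match and keeps group 1 from each hit.

['dp', '8qnod']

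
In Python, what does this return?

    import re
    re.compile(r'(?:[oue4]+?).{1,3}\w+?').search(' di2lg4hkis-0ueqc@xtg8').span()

(6, 11)

Pattern: one or more of one of [oue4] (lazy) (non-capturing group); then 1 to 3 of any character, then one or more of a word character (lazy).
Unlike `match`, `search` isn't anchored — it looks for the pattern anywhere in the string.
The match spans [6:11] → '4hkis'.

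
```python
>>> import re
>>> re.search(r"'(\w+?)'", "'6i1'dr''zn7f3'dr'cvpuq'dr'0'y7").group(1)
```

'6i1'

The match spans [0:5] → "'6i1'".
Captured: group 1 = '6i1'.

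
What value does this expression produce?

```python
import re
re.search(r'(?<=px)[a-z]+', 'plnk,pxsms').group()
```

'sms'

The `(?=…)`/`(?<=…)` assertion just peeks at neighbouring text; it doesn't advance the match position.
`re.search` scans for the first position where the pattern succeeds.
The match spans [7:10] → 'sms'.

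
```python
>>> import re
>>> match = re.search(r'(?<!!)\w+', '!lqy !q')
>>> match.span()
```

`(?!…)`/`(?<!…)` only lets a position through if the neighbouring text does NOT match; no characters are consumed.
`re.search` tries every starting position until one works.
The match spans [2:4] → 'qy'.

(2, 4)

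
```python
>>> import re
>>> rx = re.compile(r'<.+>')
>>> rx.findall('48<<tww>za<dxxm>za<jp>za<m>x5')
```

Since nothing is captured, `findall` lists the 1 matched substring directly.

['<<tww>za<dxxm>za<jp>za<m>']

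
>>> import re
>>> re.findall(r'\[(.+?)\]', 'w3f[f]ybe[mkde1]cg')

['f', 'mkde1']

With a single group, `findall` returns only what that group captured — 2 items.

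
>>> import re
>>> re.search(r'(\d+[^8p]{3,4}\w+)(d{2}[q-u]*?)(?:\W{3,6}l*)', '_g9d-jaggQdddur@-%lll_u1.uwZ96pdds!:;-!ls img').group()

'9d-jaggQdddur@-%lll'

Pattern: one or more of a digit, then 3 to 4 of any character except [8p], then one or more of a word character (captured); then exactly 2 of a literal 'd', then zero or more of a character in [q-u] (lazy) (captured); then 3 to 6 of a non-word character, then zero or more of the literal 'l' (non-capturing group).
The match spans [2:21] → '9d-jaggQdddur@-%lll'.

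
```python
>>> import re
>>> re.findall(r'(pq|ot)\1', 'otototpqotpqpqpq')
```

After group 1 captures some text, `\1` only succeeds where that same text appears again.
`findall` collects group 1 from each match (2 total).

['ot', 'pq']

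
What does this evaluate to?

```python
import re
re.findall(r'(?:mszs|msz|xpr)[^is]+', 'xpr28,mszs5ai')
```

['xpr28,m']

With no groups in the pattern, `findall` gives back each whole match — 1 here.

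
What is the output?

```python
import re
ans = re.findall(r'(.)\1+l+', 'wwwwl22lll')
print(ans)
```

['w', '2']

`\1` has to match the exact text group 1 already captured.
Scanning left to right: at [0:5] match 'wwwwl', group 1 = 'w'; at [5:10] match '22lll', group 1 = '2'.
Because there's exactly one group, `findall` drops the full match and keeps group 1 from each hit.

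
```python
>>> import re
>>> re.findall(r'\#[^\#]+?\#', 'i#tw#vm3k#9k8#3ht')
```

['#tw#', '#9k8#']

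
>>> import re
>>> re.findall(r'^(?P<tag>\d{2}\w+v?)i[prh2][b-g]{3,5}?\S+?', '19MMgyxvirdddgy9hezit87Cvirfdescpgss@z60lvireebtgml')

The pattern matches anchored at the start of the string; then exactly 2 of a digit, then one or more of a word character, then optionally a literal 'v' (captured as 'tag'); then a literal 'i', then one of [prh2]; then 3 to 5 of a character in [b-g] (lazy), then one or more of a non-whitespace character (lazy).
Because there's exactly one group, `findall` drops the full match and keeps group 1 from the one hit.

['19MMgyxvirdddgy9hezit87Cv']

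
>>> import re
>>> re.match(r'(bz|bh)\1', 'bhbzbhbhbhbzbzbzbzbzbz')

The backreference `\1` re-matches whatever the first group consumed, character for character.
With `match`, the pattern is implicitly anchored at the beginning.
Here the pattern fails at index 0, so the call returns None.

None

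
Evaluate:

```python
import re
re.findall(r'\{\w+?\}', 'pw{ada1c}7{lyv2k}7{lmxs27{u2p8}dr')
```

Scanning left to right: at [2:9] → '{ada1c}'; at [10:17] → '{lyv2k}'; at [25:31] → '{u2p8}'.
No capturing groups, so `findall` returns the 3 full match strings.

['{ada1c}', '{lyv2k}', '{u2p8}']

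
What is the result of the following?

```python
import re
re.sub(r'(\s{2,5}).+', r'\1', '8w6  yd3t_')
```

'8w6  '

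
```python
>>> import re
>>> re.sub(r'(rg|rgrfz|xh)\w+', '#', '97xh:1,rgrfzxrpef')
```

'97xh:1,#'

Matches: at [7:17] → 'rgrfzxrpef'.
`sub` substitutes '#' at each match site.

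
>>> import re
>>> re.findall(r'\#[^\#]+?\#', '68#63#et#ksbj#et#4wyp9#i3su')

['#63#', '#ksbj#', '#4wyp9#']

Since nothing is captured, `findall` lists the 3 matched substrings directly.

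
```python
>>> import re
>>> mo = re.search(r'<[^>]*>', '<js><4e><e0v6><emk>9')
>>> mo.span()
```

(0, 4)

The match spans [0:4] → '<js>'.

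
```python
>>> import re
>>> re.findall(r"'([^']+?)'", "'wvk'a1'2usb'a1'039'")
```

['wvk', '2usb', '039']

With a single group, `findall` returns only what that group captured — 3 items.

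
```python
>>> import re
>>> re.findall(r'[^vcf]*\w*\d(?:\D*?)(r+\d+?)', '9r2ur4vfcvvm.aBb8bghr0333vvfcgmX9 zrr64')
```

['r4', 'rr6']

Pattern: zero or more of any character except [vcf], then zero or more of a word character, then a digit; then zero or more of a non-digit (lazy) (non-capturing group); then one or more of a literal 'r', then one or more of a digit (lazy) (captured).
With the lazy modifier that quantifier settles for the fewest repetitions that let the rest of the pattern succeed (the atoms after it are unaffected and can still be greedy).
Walking the string: at [0:6] match '9r2ur4', group 1 = 'r4'; at [11:38] match 'm.aBb8bghr0333vvfcgmX9 zrr6', group 1 = 'rr6'.
One capturing group, so `findall` returns just the captured substring from each match — 2 in all.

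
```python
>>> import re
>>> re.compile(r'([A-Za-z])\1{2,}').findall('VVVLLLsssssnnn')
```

['V', 'L', 's', 'n']

After group 1 captures some text, `\1` only succeeds where that same text appears again.
Walking the string: at [0:3] match 'VVV', group 1 = 'V'; at [3:6] match 'LLL', group 1 = 'L'; at [6:11] match 'sssss', group 1 = 's'; at [11:14] match 'nnn', group 1 = 'n'.
`findall` collects group 1 from each match (4 total).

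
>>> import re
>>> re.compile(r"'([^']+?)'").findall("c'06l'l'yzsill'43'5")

Scanning left to right: at [1:6] match "'06l'", group 1 = '06l'; at [7:15] match "'yzsill'", group 1 = 'yzsill'.
With a single group, `findall` returns only what that group captured — 2 items.

['06l', 'yzsill']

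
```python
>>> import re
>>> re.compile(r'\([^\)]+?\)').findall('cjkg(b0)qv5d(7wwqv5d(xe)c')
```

With no groups in the pattern, `findall` gives back each whole match — 2 here.

['(b0)', '(7wwqv5d(xe)']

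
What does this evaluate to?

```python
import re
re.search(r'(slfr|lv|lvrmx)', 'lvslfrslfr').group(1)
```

'lv'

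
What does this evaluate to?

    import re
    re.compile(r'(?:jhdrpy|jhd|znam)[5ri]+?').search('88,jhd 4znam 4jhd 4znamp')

Unlike `match`, `search` isn't anchored — it looks for the pattern anywhere in the string.
Here no position works, so the call returns None.

None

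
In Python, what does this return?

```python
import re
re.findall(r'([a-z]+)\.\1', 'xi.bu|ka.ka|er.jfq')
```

['ka']

The backreference `\1` re-matches whatever the first group consumed, character for character.
`findall` collects group 1 from the one match (1 total).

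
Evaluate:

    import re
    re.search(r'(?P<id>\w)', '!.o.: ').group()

The pattern matches a word character (captured as 'id').
`search` walks the string left to right and returns the first match it finds.
The match spans [2:3] → 'o'.
Captured: group 1 = 'o'.

'o'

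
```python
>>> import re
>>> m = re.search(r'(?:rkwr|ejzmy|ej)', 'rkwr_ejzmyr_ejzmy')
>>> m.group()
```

'rkwr'

Unlike `match`, `search` isn't anchored — it looks for the pattern anywhere in the string.
The match spans [0:4] → 'rkwr'.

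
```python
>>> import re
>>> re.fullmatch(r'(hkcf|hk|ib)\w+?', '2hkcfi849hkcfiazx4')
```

For `fullmatch`, every character of the input must be accounted for by the pattern.
Here the pattern can't cover the whole string, so the call returns None.

None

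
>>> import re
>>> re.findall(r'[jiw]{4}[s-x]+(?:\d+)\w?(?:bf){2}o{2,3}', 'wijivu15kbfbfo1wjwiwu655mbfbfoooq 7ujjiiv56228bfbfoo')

['wjwiwu655mbfbfooo', 'jjiiv56228bfbfoo']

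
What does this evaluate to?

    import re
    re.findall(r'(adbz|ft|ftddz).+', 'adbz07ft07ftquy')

['adbz']

Scanning left to right: at [0:15] match 'adbz07ft07ftquy', group 1 = 'adbz'.
With a single group, `findall` returns only what that group captured — 1 item.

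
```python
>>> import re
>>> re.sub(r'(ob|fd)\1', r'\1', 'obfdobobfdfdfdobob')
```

'obfdobfdfdob'

A backreference is literal: `\1` must see the identical characters the first group matched.
Matches: at [4:8] → 'obob'; at [8:12] → 'fdfd'; at [14:18] → 'obob'.
`\1` in the replacement pulls in group 1's text for each match.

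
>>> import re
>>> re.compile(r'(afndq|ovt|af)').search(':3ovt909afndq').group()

'ovt'

`re.search` scans for the first position where the pattern succeeds.
The match spans [2:5] → 'ovt'.
Captured: group 1 = 'ovt'.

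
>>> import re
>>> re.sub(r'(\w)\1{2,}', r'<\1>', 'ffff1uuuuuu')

'<f>1<u>'

`\1` is not a pattern — it's the concrete string captured by group 1, re-applied verbatim.
Matches: at [0:4] → 'ffff'; at [5:11] → 'uuuuuu'.
The replacement refers to a captured group, so each match is rewritten using its own captured text.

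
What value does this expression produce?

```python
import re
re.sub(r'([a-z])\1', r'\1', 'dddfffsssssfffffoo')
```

'ddffsssfffo'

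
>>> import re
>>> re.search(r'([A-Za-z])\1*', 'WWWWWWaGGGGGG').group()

'WWWWWW'

After group 1 captures some text, `\1` only succeeds where that same text appears again.
The match spans [0:6] → 'WWWWWW'.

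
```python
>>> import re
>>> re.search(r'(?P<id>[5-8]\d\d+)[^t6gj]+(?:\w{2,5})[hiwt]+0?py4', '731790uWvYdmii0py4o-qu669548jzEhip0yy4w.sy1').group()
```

'731790uWvYdmii0py4'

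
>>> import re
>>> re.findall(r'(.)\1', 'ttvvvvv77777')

`\1` is not a pattern — it's the concrete string captured by group 1, re-applied verbatim.
Because there's exactly one group, `findall` drops the full match and keeps group 1 from each hit.

['t', 'v', 'v', '7', '7']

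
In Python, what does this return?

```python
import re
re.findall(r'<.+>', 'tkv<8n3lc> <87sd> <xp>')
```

['<8n3lc> <87sd> <xp>']

Matches: at [3:22] → '<8n3lc> <87sd> <xp>'.
Since nothing is captured, `findall` lists the 1 matched substring directly.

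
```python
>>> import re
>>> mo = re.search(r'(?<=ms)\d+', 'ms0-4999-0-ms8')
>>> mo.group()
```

'0'

The lookaround is zero-width — it requires the adjacent text to match without consuming it, so the asserted text isn't part of the match.
The match spans [2:3] → '0'.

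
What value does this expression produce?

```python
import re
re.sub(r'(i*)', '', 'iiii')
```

''

This matches zero or more of a literal 'i' (captured).
Each match is replaced by ''.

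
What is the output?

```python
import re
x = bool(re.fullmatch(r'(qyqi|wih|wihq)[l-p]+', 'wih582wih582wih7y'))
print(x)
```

For `fullmatch`, every character of the input must be accounted for by the pattern.
Here there's no way to consume every character, so the call returns None, and `bool(None)` is False.

False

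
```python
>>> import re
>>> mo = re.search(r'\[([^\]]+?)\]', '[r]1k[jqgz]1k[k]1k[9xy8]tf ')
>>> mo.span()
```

(0, 3)

Unlike `match`, `search` isn't anchored — it looks for the pattern anywhere in the string.
The match spans [0:3] → '[r]'.
Captured: group 1 = 'r'.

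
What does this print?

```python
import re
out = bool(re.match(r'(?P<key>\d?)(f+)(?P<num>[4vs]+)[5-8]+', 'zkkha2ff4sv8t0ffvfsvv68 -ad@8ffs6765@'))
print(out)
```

False

This matches optionally a digit (captured as 'key'); then one or more of a literal 'f' (captured); then one or more of one of [4vs] (captured as 'num'); then one or more of a character in [5-8].
`match` is anchored at position 0; if the pattern doesn't fit there, it returns None.
Here the pattern fails at index 0, so the call returns None, and `bool(None)` is False.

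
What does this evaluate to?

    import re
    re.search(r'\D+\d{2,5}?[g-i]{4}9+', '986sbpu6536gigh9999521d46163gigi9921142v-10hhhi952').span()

This matches one or more of a non-digit, then 2 to 5 of a digit (lazy); then exactly 4 of a character in [g-i], then one or more of a literal '9'.
`re.search` scans for the first position where the pattern succeeds.
The match spans [3:19] → 'sbpu6536gigh9999'.

(3, 19)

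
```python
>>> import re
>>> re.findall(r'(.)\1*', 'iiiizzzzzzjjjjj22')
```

['i', 'z', 'j', '2']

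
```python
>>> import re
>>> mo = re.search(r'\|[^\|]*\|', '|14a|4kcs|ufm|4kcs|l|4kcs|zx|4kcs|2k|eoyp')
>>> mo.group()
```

'|14a|'

`re.search` tries every starting position until one works.
The match spans [0:5] → '|14a|'.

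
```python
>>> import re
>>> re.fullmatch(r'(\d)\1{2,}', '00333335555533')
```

`fullmatch` succeeds only if the pattern covers the string from start to end.
Here the string isn't matched end-to-end, so the call returns None.

None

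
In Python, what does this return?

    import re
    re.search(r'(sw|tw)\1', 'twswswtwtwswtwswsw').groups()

('sw',)

The match spans [2:6] → 'swsw'.
Captured: group 1 = 'sw'.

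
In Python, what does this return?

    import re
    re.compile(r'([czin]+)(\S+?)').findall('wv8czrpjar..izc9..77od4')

[('cz', 'r'), ('izc', '9')]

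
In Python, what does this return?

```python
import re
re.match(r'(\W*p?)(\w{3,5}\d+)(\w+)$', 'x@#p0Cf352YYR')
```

None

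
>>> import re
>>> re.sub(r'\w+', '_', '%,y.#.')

'%,_.#.'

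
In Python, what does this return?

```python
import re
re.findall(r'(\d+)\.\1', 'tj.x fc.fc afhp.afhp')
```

[]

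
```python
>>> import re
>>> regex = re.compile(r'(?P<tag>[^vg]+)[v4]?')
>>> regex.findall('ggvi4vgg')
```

['i4']

This matches one or more of any character except [vg] (captured as 'tag'); then optionally one of [v4].
Scanning left to right: at [3:6] match 'i4v', group 1 = 'i4'.
Because there's exactly one group, `findall` drops the full match and keeps group 1 from the one hit.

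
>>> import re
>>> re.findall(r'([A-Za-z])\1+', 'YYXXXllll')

['Y', 'X', 'l']

A backreference is literal: `\1` must see the identical characters the first group matched.
Walking the string: at [0:2] match 'YY', group 1 = 'Y'; at [2:5] match 'XXX', group 1 = 'X'; at [5:9] match 'llll', group 1 = 'l'.
`findall` collects group 1 from each match (3 total).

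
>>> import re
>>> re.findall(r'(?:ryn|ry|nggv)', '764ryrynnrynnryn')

['ry', 'ryn', 'ryn', 'ryn']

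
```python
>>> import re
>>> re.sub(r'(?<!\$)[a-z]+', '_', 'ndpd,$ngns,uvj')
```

'_,$n_,_'

Because the assertion is negative and zero-width, positions next to the forbidden text are skipped.
`sub` substitutes '_' at each match site.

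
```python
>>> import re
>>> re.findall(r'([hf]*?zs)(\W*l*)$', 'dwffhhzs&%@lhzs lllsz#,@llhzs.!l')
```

[('hzs', '.!l')]

The pattern matches zero or more of one of [hf] (lazy), then the literal 'zs' (captured); then zero or more of a non-word character, then zero or more of the literal 'l' (captured); then anchored at the end.
Scanning left to right: at [26:32] match 'hzs.!l', groups = ('hzs', '.!l').
With 2 capturing groups, `findall` returns a 2-tuple per match.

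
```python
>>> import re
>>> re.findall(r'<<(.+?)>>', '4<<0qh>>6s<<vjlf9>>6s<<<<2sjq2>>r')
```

The `?` after the quantifier makes it lazy — it takes as little as possible before letting the rest of the pattern try.
Walking the string: at [1:8] match '<<0qh>>', group 1 = '0qh'; at [10:19] match '<<vjlf9>>', group 1 = 'vjlf9'; at [21:32] match '<<<<2sjq2>>', group 1 = '<<2sjq2'.
Because there's exactly one group, `findall` drops the full match and keeps group 1 from each hit.

['0qh', 'vjlf9', '<<2sjq2']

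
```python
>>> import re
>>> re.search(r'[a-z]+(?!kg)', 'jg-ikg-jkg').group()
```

'jg'

A negative assertion filters positions out without eating any characters.
Unlike `match`, `search` isn't anchored — it looks for the pattern anywhere in the string.
The match spans [0:2] → 'jg'.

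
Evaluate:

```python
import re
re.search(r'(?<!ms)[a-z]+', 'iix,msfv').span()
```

The negative lookaround is zero-width — it rules out positions where the adjacent text would match, without consuming anything.
The match spans [0:3] → 'iix'.

(0, 3)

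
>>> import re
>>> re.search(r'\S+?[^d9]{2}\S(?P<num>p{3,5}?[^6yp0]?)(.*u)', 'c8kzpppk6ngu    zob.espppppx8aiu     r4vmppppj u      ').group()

'c8kzpppk6ngu    zob.espppppx8aiu     r4vmppppj u'

The pattern matches one or more of a non-whitespace character (lazy), then exactly 2 of any character except [d9], then a non-whitespace character; then 3 to 5 of the literal 'p' (lazy), then optionally any character except [6yp0] (captured as 'num'); then zero or more of any character, then the literal 'u' (captured).
`search` walks the string left to right and returns the first match it finds.
The match spans [0:48] → 'c8kzpppk6ngu    zob.espppppx8aiu     r4vmppppj u'.
Captured: group 1 = 'pppk', group 2 = '6ngu    zob.espppppx8aiu     r4vmppppj u'.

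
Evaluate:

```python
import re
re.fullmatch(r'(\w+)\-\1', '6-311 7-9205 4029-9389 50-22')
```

None

`\1` is not a pattern — it's the concrete string captured by group 1, re-applied verbatim.
`fullmatch` succeeds only if the pattern covers the string from start to end.
Here the pattern can't cover the whole string, so the call returns None.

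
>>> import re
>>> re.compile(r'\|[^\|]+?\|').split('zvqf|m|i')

['zvqf', 'i']

Matches to split on: at [4:7] → '|m|'.
Splitting on the pattern gives 2 pieces.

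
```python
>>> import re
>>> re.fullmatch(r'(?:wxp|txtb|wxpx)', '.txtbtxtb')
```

None

`fullmatch` succeeds only if the pattern covers the string from start to end.
Here the string isn't matched end-to-end, so the call returns None.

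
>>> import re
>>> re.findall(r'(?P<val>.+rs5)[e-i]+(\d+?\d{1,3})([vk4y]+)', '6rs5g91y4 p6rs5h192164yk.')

The pattern matches one or more of any character, then the literal 'rs5' (captured as 'val'); then one or more of a character in [e-i]; then one or more of a digit (lazy), then 1 to 3 of a digit (captured); then one or more of one of [vk4y] (captured).
Matches: at [0:24] match '6rs5g91y4 p6rs5h192164yk', groups = ('6rs5g91y4 p6rs5', '19216', '4yk').
With 3 capturing groups, `findall` returns a 3-tuple per match.

[('6rs5g91y4 p6rs5', '19216', '4yk')]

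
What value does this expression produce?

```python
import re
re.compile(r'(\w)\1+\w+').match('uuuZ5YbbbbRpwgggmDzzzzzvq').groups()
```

('u',)

The match spans [0:25] → 'uuuZ5YbbbbRpwgggmDzzzzzvq'.
Captured: group 1 = 'u'.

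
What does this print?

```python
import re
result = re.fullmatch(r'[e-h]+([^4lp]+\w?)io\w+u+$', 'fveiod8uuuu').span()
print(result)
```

(0, 11)

This matches one or more of a character in [e-h]; then one or more of any character except [4lp], then optionally a word character (captured); then the literal 'io', then one or more of a word character, then one or more of a literal 'u'; then anchored at the end.
For `fullmatch`, every character of the input must be accounted for by the pattern.
The match spans [0:11] → 'fveiod8uuuu'.
Captured: group 1 = 've'.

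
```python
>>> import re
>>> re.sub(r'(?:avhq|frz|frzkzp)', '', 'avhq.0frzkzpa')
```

'.0kzpa'

The regex engine tests alternatives in the order written; an earlier branch that matches wins even if a later one would match more.
Matches: at [0:4] → 'avhq'; at [6:9] → 'frz'.
Every occurrence is swapped for ''.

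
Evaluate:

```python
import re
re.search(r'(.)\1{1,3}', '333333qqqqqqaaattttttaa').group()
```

'3333'

A backreference is literal: `\1` must see the identical characters the first group matched.
`re.search` scans for the first position where the pattern succeeds.
The match spans [0:4] → '3333'.
Captured: group 1 = '3'.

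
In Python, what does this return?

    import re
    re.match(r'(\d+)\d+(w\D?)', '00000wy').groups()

The match spans [0:7] → '00000wy'.
Captured: group 1 = '0000', group 2 = 'wy'.

('0000', 'wy')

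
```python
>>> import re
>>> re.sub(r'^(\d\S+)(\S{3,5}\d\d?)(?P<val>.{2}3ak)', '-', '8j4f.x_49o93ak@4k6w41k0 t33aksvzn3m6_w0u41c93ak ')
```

'-@4k6w41k0 t33aksvzn3m6_w0u41c93ak '

Each match is replaced by '-'.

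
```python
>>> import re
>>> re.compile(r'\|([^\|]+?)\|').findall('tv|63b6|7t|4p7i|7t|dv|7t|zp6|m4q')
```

Matches: at [2:8] match '|63b6|', group 1 = '63b6'; at [10:16] match '|4p7i|', group 1 = '4p7i'; at [18:22] match '|dv|', group 1 = 'dv'; at [24:29] match '|zp6|', group 1 = 'zp6'.
`findall` collects group 1 from each match (4 total).

['63b6', '4p7i', 'dv', 'zp6']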